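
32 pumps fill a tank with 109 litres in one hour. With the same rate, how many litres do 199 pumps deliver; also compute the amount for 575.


Direct proportion: y/x = constant
k = 109/32 ≈ 3.4063
y at x=199: k × 199 = 109 × 199 / 32 = 21691/32 ≈ 677.84
y at x=575: k × 575 = 109 × 575 / 32 = 62675/32 ≈ 1958.59
= 677.84 and 1958.59

677.84 and 1958.59


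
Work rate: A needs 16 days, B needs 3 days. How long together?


Rate of A = 1/16 per day
Rate of B = 1/3 per day
Combined rate = 1/16 + 1/3 = 19/48 ≈ 0.3958 per day
Days = 1 / combined rate = 48/19
≈ 2.53 days

2.53 days


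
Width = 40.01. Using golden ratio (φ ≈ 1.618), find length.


φ = (1 + √5) / 2 ≈ 1.618
Length = width × φ = 40.01 × 1.618 = 64.73618
≈ 64.74

64.74


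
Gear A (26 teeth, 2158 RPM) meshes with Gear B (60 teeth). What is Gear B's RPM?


Gear ratio = 26:60 = 13:30
RPM_B = RPM_A × (teeth_A / teeth_B)
= 2158 × (26/60)
= 935.1 RPM

935.1 RPM


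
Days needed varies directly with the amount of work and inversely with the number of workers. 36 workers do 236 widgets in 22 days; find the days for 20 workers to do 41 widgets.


Days ∝ work / workers, so d₂ = d₁ × (m₁/m₂) × (w₂/w₁)
Workers factor (inverse): 36/20 = 1.8000
Work factor (direct): 41/236 ≈ 0.1737
d₂ = 22 × 36/20 × 41/236 = (22 × 36 × 41) / (20 × 236) = 32472/4720
≈ 6.88 days

6.88 days


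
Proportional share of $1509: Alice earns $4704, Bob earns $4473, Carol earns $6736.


Total income = 4704 + 4473 + 6736 = $15913
Alice: $1509 × 4704/15913 = $446.07
Bob: $1509 × 4473/15913 = $424.17
Carol: $1509 × 6736/15913 = $638.76
= Alice: $446.07, Bob: $424.17, Carol: $638.76

Alice: $446.07, Bob: $424.17, Carol: $638.76


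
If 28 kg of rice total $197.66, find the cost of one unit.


Unit rate = total / quantity
= 197.66 / 28
= $7.06 per unit

$7.06 per unit


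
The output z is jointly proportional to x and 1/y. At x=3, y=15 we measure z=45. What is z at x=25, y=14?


z = k·x/y
Solve for k using the known point: k = z·y/x = 45×15/3 = 675/3 = 225.0000
Now evaluate at x=25, y=14:
z = k × 25 / 14 = (675 × 25) / (3 × 14) = 16875/42
≈ 401.7857

401.7857


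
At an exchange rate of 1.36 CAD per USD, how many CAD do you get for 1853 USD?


Amount × rate = 1853 × 1.36
= 2520.08 CAD

2520.08 CAD


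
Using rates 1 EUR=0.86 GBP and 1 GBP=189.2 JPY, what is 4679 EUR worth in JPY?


Step 1: 4679 EUR × 0.86 = 4023.94 GBP
Step 2: 4023.94 GBP × 189.2 = 761329.45 JPY
Implied rate EUR→JPY = 0.86 × 189.2 = 162.7120
= 761329.45 JPY

761329.45 JPY


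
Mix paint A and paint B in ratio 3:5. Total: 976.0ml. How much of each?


Total parts = 3 + 5 = 8
paint A: 976.0 × 3/8 = 366.0ml
paint B: 976.0 × 5/8 = 610.0ml
= 366.0ml and 610.0ml

366.0ml and 610.0ml


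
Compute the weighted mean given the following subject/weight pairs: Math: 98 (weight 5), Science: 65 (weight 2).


Numerator = 98×5 + 65×2
= 490 + 130
= 620
Total weight = 7
Weighted avg = 620/7
= 88.57

88.57


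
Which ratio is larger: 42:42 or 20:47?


42/42 = 1.0000
20/47 = 0.4255
1.0000 > 0.4255, so 42:42 is greater
= 42:42

42:42


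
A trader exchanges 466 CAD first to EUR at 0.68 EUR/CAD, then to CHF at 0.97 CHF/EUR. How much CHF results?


Step 1: 466 CAD × 0.68 = 316.88 EUR
Step 2: 316.88 EUR × 0.97 = 307.37 CHF
Implied rate CAD→CHF = 0.68 × 0.97 = 0.6596
= 307.37 CHF

307.37 CHF


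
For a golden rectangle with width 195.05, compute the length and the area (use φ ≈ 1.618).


φ = (1 + √5) / 2 ≈ 1.618
Length = width × φ = 195.05 × 1.618 = 315.5909
≈ 315.59
Area = width × length = 195.05 × 315.5909 = 61556.005045 ≈ 61556.01
= Length: 315.59, Area: 61556.01

Length: 315.59, Area: 61556.01


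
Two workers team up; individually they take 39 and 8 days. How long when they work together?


Rate of A = 1/39 per day
Rate of B = 1/8 per day
Combined rate = 1/39 + 1/8 = 47/312 ≈ 0.1506 per day
Days = 1 / combined rate = 312/47
≈ 6.64 days

6.64 days


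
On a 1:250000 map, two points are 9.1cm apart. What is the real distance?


Real distance = map distance × scale
= 9.1cm × 250000
= 2275000 cm = 22750.0 m
= 22.750 km

22.750 km


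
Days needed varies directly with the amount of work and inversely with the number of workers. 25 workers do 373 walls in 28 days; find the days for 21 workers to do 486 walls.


Days ∝ work / workers, so d₂ = d₁ × (m₁/m₂) × (w₂/w₁)
Workers factor (inverse): 25/21 ≈ 1.1905
Work factor (direct): 486/373 ≈ 1.3029
d₂ = 28 × 25/21 × 486/373 = (28 × 25 × 486) / (21 × 373) = 340200/7833
≈ 43.43 days

43.43 days


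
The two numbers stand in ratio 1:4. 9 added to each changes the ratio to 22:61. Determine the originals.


Let A = 1k, B = 4k.
(1k + 9) / (4k + 9) = 22/61
Cross-multiply: 61(1k + 9) = 22(4k + 9)
61k + 549 = 88k + 198
61k - 88k = 198 - 549
-27k = -351
k = -351/-27 = 13
A = 1×13 = 13, B = 4×13 = 52
= A = 13, B = 52

A = 13, B = 52


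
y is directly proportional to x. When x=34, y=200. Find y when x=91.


Direct proportion: y/x = constant
k = 200/34 ≈ 5.8824
y₂ = k × 91 = 200 × 91 / 34 = 18200/34
≈ 535.29

535.29


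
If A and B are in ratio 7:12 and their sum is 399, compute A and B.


Let A = 7k, B = 12k.
7k + 12k = 399
19k = 399 → k = 399/19 = 21
A = 7×21 = 147, B = 12×21 = 252
= A = 147, B = 252

A = 147, B = 252


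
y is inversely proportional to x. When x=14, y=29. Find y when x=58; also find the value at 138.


Inverse proportion: x × y = constant
k = 14 × 29 = 406
At x=58: k/58 = 7.00
At x=138: k/138 = 2.94
= 7.00 and 2.94

7.00 and 2.94


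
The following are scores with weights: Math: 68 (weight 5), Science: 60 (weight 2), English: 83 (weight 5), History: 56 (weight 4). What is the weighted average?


Numerator = 68×5 + 60×2 + 83×5 + 56×4
= 340 + 120 + 415 + 224
= 1099
Total weight = 16
Weighted avg = 1099/16
= 68.69

68.69


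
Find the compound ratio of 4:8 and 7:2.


Compound ratio = (4×7) : (8×2)
= 28:16
GCD = 4
= 7:4

7:4


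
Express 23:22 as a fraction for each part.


Total parts = 23 + 22 = 45
First part: 23/45 = 23/45
Second part: 22/45 = 22/45
= 23/45 and 22/45

23/45 and 22/45


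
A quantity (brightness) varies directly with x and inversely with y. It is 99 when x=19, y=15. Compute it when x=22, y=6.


z = k·x/y
Solve for k using the known point: k = z·y/x = 99×15/19 = 1485/19 ≈ 78.1579
Now evaluate at x=22, y=6:
z = k × 22 / 6 = (1485 × 22) / (19 × 6) = 32670/114
≈ 286.5789

286.5789


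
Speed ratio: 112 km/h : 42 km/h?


Ratio = 112:42
GCD = 14
Simplified = 8:3
Time ratio (same distance) = 3:8
Speed ratio = 8:3

8:3


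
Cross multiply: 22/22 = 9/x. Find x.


Cross multiply: 22 × x = 22 × 9
22x = 198
x = 198 / 22
= 9.00

9.00


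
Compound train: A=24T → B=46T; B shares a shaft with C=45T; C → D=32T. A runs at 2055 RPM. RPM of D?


Stage 1: RPM_B = RPM_A × t_A/t_B = 2055 × 24/46 = 49320/46 ≈ 1072.17
B and C share a shaft → RPM_C = RPM_B
Stage 2: RPM_D = RPM_C × t_C/t_D = RPM_A × (t_A×t_C)/(t_B×t_D)
Overall ratio = (24×45)/(46×32) = 1080/1472
RPM_D = 2055 × 1080/1472 = 2219400/1472
≈ 1507.74 RPM

1507.74 RPM


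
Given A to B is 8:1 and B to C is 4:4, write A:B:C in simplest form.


Match B: multiply A:B by 4 → 32:4
Multiply B:C by 1 → 4:4
Combined: 32:4:4
GCD = 4
= 8:1:1

8:1:1


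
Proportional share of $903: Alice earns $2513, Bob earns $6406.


Total income = 2513 + 6406 = $8919
Alice: $903 × 2513/8919 = $254.43
Bob: $903 × 6406/8919 = $648.57
= Alice: $254.43, Bob: $648.57

Alice: $254.43, Bob: $648.57


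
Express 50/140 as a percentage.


Percentage = (part / whole) × 100
= (50 / 140) × 100
≈ 35.71%

35.71%


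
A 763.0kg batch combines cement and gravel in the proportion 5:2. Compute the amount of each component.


Total parts = 5 + 2 = 7
cement: 763.0 × 5/7 = 545.0kg
gravel: 763.0 × 2/7 = 218.0kg
= 545.0kg and 218.0kg

545.0kg and 218.0kg


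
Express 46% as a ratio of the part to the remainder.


46% means 46 parts out of 100; remainder = 54
Part : remainder = 46:54
GCD = 2
= 23:27

23:27


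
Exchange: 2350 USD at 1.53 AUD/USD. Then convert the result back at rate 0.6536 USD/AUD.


Amount × rate = 2350 × 1.53 = 3595.50 AUD
Round-trip: 3595.50 × 0.6536 = 2350.02 USD
= 3595.50 AUD, then 2350.02 USD

3595.50 AUD, then 2350.02 USD


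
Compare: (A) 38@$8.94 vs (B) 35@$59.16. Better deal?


Deal A: $8.94/38 = $0.2353/unit
Deal B: $59.16/35 = $1.6903/unit
A is cheaper per unit
= Deal A

Deal A


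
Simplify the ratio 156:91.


GCD(156, 91) = 13
156/13 : 91/13
= 12:7

12:7


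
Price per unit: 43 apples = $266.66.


Unit rate = total / quantity
= 266.66 / 43
= $6.20 per unit

$6.20 per unit


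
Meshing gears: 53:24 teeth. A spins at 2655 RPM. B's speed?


Gear ratio = 53:24 = 53:24
RPM_B = RPM_A × (teeth_A / teeth_B)
= 2655 × (53/24)
= 5863.1 RPM

5863.1 RPM


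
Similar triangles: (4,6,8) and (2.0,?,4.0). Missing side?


Scale factor = 2.0/4 = 0.5
Missing side = 6 × 0.5
= 3.0

3.0


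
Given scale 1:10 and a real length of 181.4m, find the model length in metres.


Model size = real / scale
= 181.4 / 10
= 18.1400 m

18.1400 m


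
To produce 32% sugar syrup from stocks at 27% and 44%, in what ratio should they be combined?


Let x parts of 27% mix with y parts of 44%.
27x + 44y = 32(x + y)
27x + 44y = 32x + 32y
x(27 - 32) = y(32 - 44)
x/y = (44 - 32)/(32 - 27) = 12/5
Simplify: 12:5
= 12:5

12:5


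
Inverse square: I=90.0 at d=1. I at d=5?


I₁d₁² = I₂d₂²
I₂ = I₁ × (d₁/d₂)²
= 90.0 × (1/5)²
= 90.0 × 1/25
= 90/25
= 3.6000

3.6000


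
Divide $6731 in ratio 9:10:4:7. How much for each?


Total parts = 9 + 10 + 4 + 7 = 30
Part 1: 6731 × 9/30 = 2019.30
Part 2: 6731 × 10/30 = 2243.67
Part 3: 6731 × 4/30 = 897.47
Part 4: 6731 × 7/30 = 1570.57
= Part 1: $2019.30, Part 2: $2243.67, Part 3: $897.47, Part 4: $1570.57

Part 1: $2019.30, Part 2: $2243.67, Part 3: $897.47, Part 4: $1570.57


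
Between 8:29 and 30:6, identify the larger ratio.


8/29 = 0.2759
30/6 = 5.0000
0.2759 < 5.0000, so 8:29 is less
= 30:6

30:6


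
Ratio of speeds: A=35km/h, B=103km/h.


Ratio = 35:103
GCD = 1
Simplified = 35:103
Time ratio (same distance) = 103:35
Speed ratio = 35:103

35:103


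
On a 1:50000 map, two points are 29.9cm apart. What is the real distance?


Real distance = map distance × scale
= 29.9cm × 50000
= 1495000 cm = 14950.0 m
= 14.950 km

14.950 km


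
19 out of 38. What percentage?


Percentage = (part / whole) × 100
= (19 / 38) × 100
= 50.00%

50.00%


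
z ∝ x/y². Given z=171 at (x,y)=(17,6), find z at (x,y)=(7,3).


z = k·x/y²
Solve for k using the known point: k = z·y²/x = 171×36/17 = 6156/17 ≈ 362.1176
Now evaluate at x=7, y=3:
z = k × 7 / 9 = (6156 × 7) / (17 × 9) = 43092/153
≈ 281.6471

281.6471


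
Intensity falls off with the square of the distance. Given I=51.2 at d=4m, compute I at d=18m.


I₁d₁² = I₂d₂²
I₂ = I₁ × (d₁/d₂)²
= 51.2 × (4/18)²
= 51.2 × 16/324
= 819.2/324
≈ 2.5284

2.5284


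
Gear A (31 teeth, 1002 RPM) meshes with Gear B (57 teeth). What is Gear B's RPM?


Gear ratio = 31:57 = 31:57
RPM_B = RPM_A × (teeth_A / teeth_B)
= 1002 × (31/57)
= 544.9 RPM

544.9 RPM


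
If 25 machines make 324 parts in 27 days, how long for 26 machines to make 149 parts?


Days ∝ work / workers, so d₂ = d₁ × (m₁/m₂) × (w₂/w₁)
Workers factor (inverse): 25/26 ≈ 0.9615
Work factor (direct): 149/324 ≈ 0.4599
d₂ = 27 × 25/26 × 149/324 = (27 × 25 × 149) / (26 × 324) = 100575/8424
≈ 11.94 days

11.94 days


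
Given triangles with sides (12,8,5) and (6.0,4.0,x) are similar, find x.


Scale factor = 6.0/12 = 0.5
Missing side = 5 × 0.5
= 2.5

2.5


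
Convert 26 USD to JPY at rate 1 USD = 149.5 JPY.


Amount × rate = 26 × 149.5
= 3887.00 JPY

3887.00 JPY


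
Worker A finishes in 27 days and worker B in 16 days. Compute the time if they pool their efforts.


Rate of A = 1/27 per day
Rate of B = 1/16 per day
Combined rate = 1/27 + 1/16 = 43/432 ≈ 0.0995 per day
Days = 1 / combined rate = 432/43
≈ 10.05 days

10.05 days


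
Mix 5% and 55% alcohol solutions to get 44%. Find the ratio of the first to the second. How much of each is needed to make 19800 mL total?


Let x parts of 5% mix with y parts of 55%.
5x + 55y = 44(x + y)
5x + 55y = 44x + 44y
x(5 - 44) = y(44 - 55)
x/y = (55 - 44)/(44 - 5) = 11/39
Simplify: 11:39
Total parts = 50; one part = 19800/50 = 396.00 mL
5% solution: 11×396.00 = 4356.00 mL
55% solution: 39×396.00 = 15444.00 mL
= ratio 11:39; 4356.00 mL and 15444.00 mL

ratio 11:39; 4356.00 mL and 15444.00 mL


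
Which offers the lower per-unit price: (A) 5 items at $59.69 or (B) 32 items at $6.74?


Deal A: $59.69/5 = $11.9380/unit
Deal B: $6.74/32 = $0.2106/unit
B is cheaper per unit
= Deal B

Deal B


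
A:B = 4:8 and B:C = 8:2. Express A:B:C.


Match B: multiply A:B by 8 → 32:64
Multiply B:C by 8 → 64:16
Combined: 32:64:16
GCD = 16
= 2:4:1

2:4:1


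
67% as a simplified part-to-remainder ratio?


67% means 67 parts out of 100; remainder = 33
Part : remainder = 67:33
GCD = 1
= 67:33

67:33


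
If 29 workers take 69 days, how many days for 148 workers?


Inverse proportion: x × y = constant
k = 29 × 69 = 2001
y₂ = k / 148 = 2001 / 148
= 13.52

13.52


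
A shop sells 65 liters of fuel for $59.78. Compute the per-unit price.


Unit rate = total / quantity
= 59.78 / 65
= $0.92 per unit

$0.92 per unit


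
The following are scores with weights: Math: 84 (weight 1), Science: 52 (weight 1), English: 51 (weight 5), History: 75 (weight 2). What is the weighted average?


Numerator = 84×1 + 52×1 + 51×5 + 75×2
= 84 + 52 + 255 + 150
= 541
Total weight = 9
Weighted avg = 541/9
= 60.11

60.11


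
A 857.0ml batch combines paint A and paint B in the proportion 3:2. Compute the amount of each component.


Total parts = 3 + 2 = 5
paint A: 857.0 × 3/5 = 514.2ml
paint B: 857.0 × 2/5 = 342.8ml
= 514.2ml and 342.8ml

514.2ml and 342.8ml


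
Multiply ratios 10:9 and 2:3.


Compound ratio = (10×2) : (9×3)
= 20:27
GCD = 1
= 20:27

20:27


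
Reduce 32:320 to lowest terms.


GCD(32, 320) = 32
32/32 : 320/32
= 1:10

1:10


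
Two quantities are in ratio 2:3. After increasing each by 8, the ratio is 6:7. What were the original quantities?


Let A = 2k, B = 3k.
(2k + 8) / (3k + 8) = 6/7
Cross-multiply: 7(2k + 8) = 6(3k + 8)
14k + 56 = 18k + 48
14k - 18k = 48 - 56
-4k = -8
k = -8/-4 = 2
A = 2×2 = 4, B = 3×2 = 6
= A = 4, B = 6

A = 4, B = 6


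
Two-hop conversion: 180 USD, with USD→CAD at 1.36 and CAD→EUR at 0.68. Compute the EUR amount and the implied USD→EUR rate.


Step 1: 180 USD × 1.36 = 244.80 CAD
Step 2: 244.80 CAD × 0.68 = 166.46 EUR
Implied rate USD→EUR = 1.36 × 0.68 = 0.9248
= 166.46 EUR; implied rate 0.9248 EUR/USD

166.46 EUR; implied rate 0.9248 EUR/USD


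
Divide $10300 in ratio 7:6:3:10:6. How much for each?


Total parts = 7 + 6 + 3 + 10 + 6 = 32
Part 1: 10300 × 7/32 = 2253.13
Part 2: 10300 × 6/32 = 1931.25
Part 3: 10300 × 3/32 = 965.63
Part 4: 10300 × 10/32 = 3218.75
Part 5: 10300 × 6/32 = 1931.25
= Part 1: $2253.13, Part 2: $1931.25, Part 3: $965.63, Part 4: $3218.75, Part 5: $1931.25

Part 1: $2253.13, Part 2: $1931.25, Part 3: $965.63, Part 4: $3218.75, Part 5: $1931.25


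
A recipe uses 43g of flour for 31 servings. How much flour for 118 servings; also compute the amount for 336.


Direct proportion: y/x = constant
k = 43/31 ≈ 1.3871
y at x=118: k × 118 = 43 × 118 / 31 = 5074/31 ≈ 163.68
y at x=336: k × 336 = 43 × 336 / 31 = 14448/31 ≈ 466.06
= 163.68 and 466.06

163.68 and 466.06


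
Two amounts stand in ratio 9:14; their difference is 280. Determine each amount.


Let A = 9k, B = 14k.
14k - 9k = 280
5k = 280 → k = 280/5 = 56
A = 9×56 = 504, B = 14×56 = 784
= A = 504, B = 784

A = 504, B = 784


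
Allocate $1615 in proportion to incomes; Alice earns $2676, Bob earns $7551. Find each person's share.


Total income = 2676 + 7551 = $10227
Alice: $1615 × 2676/10227 = $422.58
Bob: $1615 × 7551/10227 = $1192.42
= Alice: $422.58, Bob: $1192.42

Alice: $422.58, Bob: $1192.42


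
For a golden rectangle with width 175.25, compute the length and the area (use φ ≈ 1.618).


φ = (1 + √5) / 2 ≈ 1.618
Length = width × φ = 175.25 × 1.618 = 283.5545
≈ 283.55
Area = width × length = 175.25 × 283.5545 = 49692.926125 ≈ 49692.93
= Length: 283.55, Area: 49692.93

Length: 283.55, Area: 49692.93


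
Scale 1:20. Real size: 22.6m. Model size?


Model size = real / scale
= 22.6 / 20
= 1.1300 m

1.1300 m


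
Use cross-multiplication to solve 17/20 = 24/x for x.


Cross multiply: 17 × x = 20 × 24
17x = 480
x = 480 / 17
= 28.24

28.24


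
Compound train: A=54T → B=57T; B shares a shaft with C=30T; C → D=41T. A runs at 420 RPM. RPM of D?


Stage 1: RPM_B = RPM_A × t_A/t_B = 420 × 54/57 = 22680/57 ≈ 397.89
B and C share a shaft → RPM_C = RPM_B
Stage 2: RPM_D = RPM_C × t_C/t_D = RPM_A × (t_A×t_C)/(t_B×t_D)
Overall ratio = (54×30)/(57×41) = 1620/2337
RPM_D = 420 × 1620/2337 = 680400/2337
≈ 291.14 RPM

291.14 RPM


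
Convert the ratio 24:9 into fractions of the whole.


Total parts = 24 + 9 = 33
First part: 24/33 = 8/11
Second part: 9/33 = 3/11
= 8/11 and 3/11

8/11 and 3/11


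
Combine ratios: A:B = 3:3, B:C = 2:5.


Match B: multiply A:B by 2 → 6:6
Multiply B:C by 3 → 6:15
Combined: 6:6:15
GCD = 3
= 2:2:5

2:2:5


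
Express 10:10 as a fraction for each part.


Total parts = 10 + 10 = 20
First part: 10/20 = 1/2
Second part: 10/20 = 1/2
= 1/2 and 1/2

1/2 and 1/2


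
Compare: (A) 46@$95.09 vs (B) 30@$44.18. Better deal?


Deal A: $95.09/46 = $2.0672/unit
Deal B: $44.18/30 = $1.4727/unit
B is cheaper per unit
= Deal B

Deal B


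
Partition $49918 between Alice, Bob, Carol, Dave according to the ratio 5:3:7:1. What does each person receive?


Total parts = 5 + 3 + 7 + 1 = 16
Alice: 49918 × 5/16 = 15599.38
Bob: 49918 × 3/16 = 9359.63
Carol: 49918 × 7/16 = 21839.13
Dave: 49918 × 1/16 = 3119.88
= Alice: $15599.38, Bob: $9359.63, Carol: $21839.13, Dave: $3119.88

Alice: $15599.38, Bob: $9359.63, Carol: $21839.13, Dave: $3119.88


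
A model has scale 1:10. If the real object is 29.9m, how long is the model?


Model size = real / scale
= 29.9 / 10
= 2.9900 m

2.9900 m


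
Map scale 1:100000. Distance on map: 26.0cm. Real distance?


Real distance = map distance × scale
= 26.0cm × 100000
= 2600000 cm = 26000.0 m
= 26.000 km

26.000 km


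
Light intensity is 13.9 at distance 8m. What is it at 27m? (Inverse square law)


I₁d₁² = I₂d₂²
I₂ = I₁ × (d₁/d₂)²
= 13.9 × (8/27)²
= 13.9 × 64/729
= 889.6/729
≈ 1.2203

1.2203


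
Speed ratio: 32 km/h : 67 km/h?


Ratio = 32:67
GCD = 1
Simplified = 32:67
Time ratio (same distance) = 67:32
Speed ratio = 32:67

32:67


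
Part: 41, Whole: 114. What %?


Percentage = (part / whole) × 100
= (41 / 114) × 100
≈ 35.96%

35.96%


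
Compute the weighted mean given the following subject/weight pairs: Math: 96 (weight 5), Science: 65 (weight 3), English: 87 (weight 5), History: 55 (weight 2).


Numerator = 96×5 + 65×3 + 87×5 + 55×2
= 480 + 195 + 435 + 110
= 1220
Total weight = 15
Weighted avg = 1220/15
= 81.33

81.33


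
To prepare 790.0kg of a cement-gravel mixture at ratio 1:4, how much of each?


Total parts = 1 + 4 = 5
cement: 790.0 × 1/5 = 158.0kg
gravel: 790.0 × 4/5 = 632.0kg
= 158.0kg and 632.0kg

158.0kg and 632.0kg


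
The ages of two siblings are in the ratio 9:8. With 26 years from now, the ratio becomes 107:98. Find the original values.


Let A = 9k, B = 8k.
(9k + 26) / (8k + 26) = 107/98
Cross-multiply: 98(9k + 26) = 107(8k + 26)
882k + 2548 = 856k + 2782
882k - 856k = 2782 - 2548
26k = 234
k = 234/26 = 9
A = 9×9 = 81, B = 8×9 = 72
= A = 81, B = 72

A = 81, B = 72


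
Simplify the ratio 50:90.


GCD(50, 90) = 10
50/10 : 90/10
= 5:9

5:9


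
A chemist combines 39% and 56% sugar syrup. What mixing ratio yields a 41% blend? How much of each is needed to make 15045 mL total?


Let x parts of 39% mix with y parts of 56%.
39x + 56y = 41(x + y)
39x + 56y = 41x + 41y
x(39 - 41) = y(41 - 56)
x/y = (56 - 41)/(41 - 39) = 15/2
Simplify: 15:2
Total parts = 17; one part = 15045/17 = 885.00 mL
39% solution: 15×885.00 = 13275.00 mL
56% solution: 2×885.00 = 1770.00 mL
= ratio 15:2; 13275.00 mL and 1770.00 mL

ratio 15:2; 13275.00 mL and 1770.00 mL


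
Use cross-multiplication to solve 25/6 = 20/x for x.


Cross multiply: 25 × x = 6 × 20
25x = 120
x = 120 / 25
= 4.80

4.80


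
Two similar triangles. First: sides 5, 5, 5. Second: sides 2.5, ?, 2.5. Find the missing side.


Scale factor = 2.5/5 = 0.5
Missing side = 5 × 0.5
= 2.5

2.5


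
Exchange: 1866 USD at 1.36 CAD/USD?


Amount × rate = 1866 × 1.36
= 2537.76 CAD

2537.76 CAD


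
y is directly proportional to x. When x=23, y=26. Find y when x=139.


Direct proportion: y/x = constant
k = 26/23 ≈ 1.1304
y₂ = k × 139 = 26 × 139 / 23 = 3614/23
≈ 157.13

157.13


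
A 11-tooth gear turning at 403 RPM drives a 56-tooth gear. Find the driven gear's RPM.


Gear ratio = 11:56 = 11:56
RPM_B = RPM_A × (teeth_A / teeth_B)
= 403 × (11/56)
= 79.2 RPM

79.2 RPM


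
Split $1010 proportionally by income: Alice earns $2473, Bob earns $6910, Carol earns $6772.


Total income = 2473 + 6910 + 6772 = $16155
Alice: $1010 × 2473/16155 = $154.61
Bob: $1010 × 6910/16155 = $432.01
Carol: $1010 × 6772/16155 = $423.38
= Alice: $154.61, Bob: $432.01, Carol: $423.38

Alice: $154.61, Bob: $432.01, Carol: $423.38


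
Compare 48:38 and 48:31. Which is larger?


48/38 = 1.2632
48/31 = 1.5484
1.2632 < 1.5484, so 48:38 is less
= 48:31

48:31


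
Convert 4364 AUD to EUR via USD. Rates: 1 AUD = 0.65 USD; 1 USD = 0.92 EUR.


Step 1: 4364 AUD × 0.65 = 2836.60 USD
Step 2: 2836.60 USD × 0.92 = 2609.67 EUR
Implied rate AUD→EUR = 0.65 × 0.92 = 0.5980
= 2609.67 EUR

2609.67 EUR


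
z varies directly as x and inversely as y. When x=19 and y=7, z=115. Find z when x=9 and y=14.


z = k·x/y
Solve for k using the known point: k = z·y/x = 115×7/19 = 805/19 ≈ 42.3684
Now evaluate at x=9, y=14:
z = k × 9 / 14 = (805 × 9) / (19 × 14) = 7245/266
≈ 27.2368

27.2368


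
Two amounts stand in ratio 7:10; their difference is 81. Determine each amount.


Let A = 7k, B = 10k.
10k - 7k = 81
3k = 81 → k = 81/3 = 27
A = 7×27 = 189, B = 10×27 = 270
= A = 189, B = 270

A = 189, B = 270


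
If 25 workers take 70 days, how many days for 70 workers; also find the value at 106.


Inverse proportion: x × y = constant
k = 25 × 70 = 1750
At x=70: k/70 = 25.00
At x=106: k/106 = 16.51
= 25.00 and 16.51

25.00 and 16.51


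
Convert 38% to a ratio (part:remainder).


38% means 38 parts out of 100; remainder = 62
Part : remainder = 38:62
GCD = 2
= 19:31

19:31


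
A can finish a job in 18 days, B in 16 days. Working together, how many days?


Rate of A = 1/18 per day
Rate of B = 1/16 per day
Combined rate = 1/18 + 1/16 = 34/288 ≈ 0.1181 per day
Days = 1 / combined rate = 288/34
≈ 8.47 days

8.47 days


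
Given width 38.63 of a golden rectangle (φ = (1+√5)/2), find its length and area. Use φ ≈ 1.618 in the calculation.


φ = (1 + √5) / 2 ≈ 1.618
Length = width × φ = 38.63 × 1.618 = 62.50334
≈ 62.50
Area = width × length = 38.63 × 62.50334 = 2414.5040242 ≈ 2414.50
= Length: 62.50, Area: 2414.50

Length: 62.50, Area: 2414.50


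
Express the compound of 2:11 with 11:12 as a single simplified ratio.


Compound ratio = (2×11) : (11×12)
= 22:132
GCD = 22
= 1:6

1:6


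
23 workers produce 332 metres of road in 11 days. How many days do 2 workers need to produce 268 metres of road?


Days ∝ work / workers, so d₂ = d₁ × (m₁/m₂) × (w₂/w₁)
Workers factor (inverse): 23/2 = 11.5000
Work factor (direct): 268/332 ≈ 0.8072
d₂ = 11 × 23/2 × 268/332 = (11 × 23 × 268) / (2 × 332) = 67804/664
≈ 102.11 days

102.11 days


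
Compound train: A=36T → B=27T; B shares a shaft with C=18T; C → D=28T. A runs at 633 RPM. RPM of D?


Stage 1: RPM_B = RPM_A × t_A/t_B = 633 × 36/27 = 22788/27 = 844.00
B and C share a shaft → RPM_C = RPM_B
Stage 2: RPM_D = RPM_C × t_C/t_D = RPM_A × (t_A×t_C)/(t_B×t_D)
Overall ratio = (36×18)/(27×28) = 648/756
RPM_D = 633 × 648/756 = 410184/756
≈ 542.57 RPM

542.57 RPM


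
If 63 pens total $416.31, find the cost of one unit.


Unit rate = total / quantity
= 416.31 / 63
= $6.61 per unit

$6.61 per unit


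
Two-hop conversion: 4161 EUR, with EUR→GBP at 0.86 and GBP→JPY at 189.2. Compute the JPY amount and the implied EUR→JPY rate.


Step 1: 4161 EUR × 0.86 = 3578.46 GBP
Step 2: 3578.46 GBP × 189.2 = 677044.63 JPY
Implied rate EUR→JPY = 0.86 × 189.2 = 162.7120
= 677044.63 JPY; implied rate 162.7120 JPY/EUR

677044.63 JPY; implied rate 162.7120 JPY/EUR


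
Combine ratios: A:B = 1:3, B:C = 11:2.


Match B: multiply A:B by 11 → 11:33
Multiply B:C by 3 → 33:6
Combined: 11:33:6
GCD = 1
= 11:33:6

11:33:6


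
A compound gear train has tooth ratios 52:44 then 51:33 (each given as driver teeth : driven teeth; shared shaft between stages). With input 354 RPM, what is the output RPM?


Stage 1: RPM_B = RPM_A × t_A/t_B = 354 × 52/44 = 18408/44 ≈ 418.36
B and C share a shaft → RPM_C = RPM_B
Stage 2: RPM_D = RPM_C × t_C/t_D = RPM_A × (t_A×t_C)/(t_B×t_D)
Overall ratio = (52×51)/(44×33) = 2652/1452
RPM_D = 354 × 2652/1452 = 938808/1452
≈ 646.56 RPM

646.56 RPM


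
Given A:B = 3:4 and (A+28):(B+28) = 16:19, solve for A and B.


Let A = 3k, B = 4k.
(3k + 28) / (4k + 28) = 16/19
Cross-multiply: 19(3k + 28) = 16(4k + 28)
57k + 532 = 64k + 448
57k - 64k = 448 - 532
-7k = -84
k = -84/-7 = 12
A = 3×12 = 36, B = 4×12 = 48
= A = 36, B = 48

A = 36, B = 48


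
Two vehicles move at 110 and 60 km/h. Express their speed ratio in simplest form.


Ratio = 110:60
GCD = 10
Simplified = 11:6
Time ratio (same distance) = 6:11
Speed ratio = 11:6

11:6


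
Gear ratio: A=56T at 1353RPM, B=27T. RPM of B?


Gear ratio = 56:27 = 56:27
RPM_B = RPM_A × (teeth_A / teeth_B)
= 1353 × (56/27)
= 2806.2 RPM

2806.2 RPM


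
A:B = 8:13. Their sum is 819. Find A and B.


Let A = 8k, B = 13k.
8k + 13k = 819
21k = 819 → k = 819/21 = 39
A = 8×39 = 312, B = 13×39 = 507
= A = 312, B = 507

A = 312, B = 507


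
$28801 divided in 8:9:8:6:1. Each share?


Total parts = 8 + 9 + 8 + 6 + 1 = 32
Part 1: 28801 × 8/32 = 7200.25
Part 2: 28801 × 9/32 = 8100.28
Part 3: 28801 × 8/32 = 7200.25
Part 4: 28801 × 6/32 = 5400.19
Part 5: 28801 × 1/32 = 900.03
= Part 1: $7200.25, Part 2: $8100.28, Part 3: $7200.25, Part 4: $5400.19, Part 5: $900.03

Part 1: $7200.25, Part 2: $8100.28, Part 3: $7200.25, Part 4: $5400.19, Part 5: $900.03


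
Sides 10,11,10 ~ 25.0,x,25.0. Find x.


Scale factor = 25.0/10 = 2.5
Missing side = 11 × 2.5
= 27.5

27.5


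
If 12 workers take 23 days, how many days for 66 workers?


Inverse proportion: x × y = constant
k = 12 × 23 = 276
y₂ = k / 66 = 276 / 66
= 4.18

4.18


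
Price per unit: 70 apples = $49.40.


Unit rate = total / quantity
= 49.40 / 70
= $0.71 per unit

$0.71 per unit


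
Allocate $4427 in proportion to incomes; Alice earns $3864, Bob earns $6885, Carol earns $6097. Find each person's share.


Total income = 3864 + 6885 + 6097 = $16846
Alice: $4427 × 3864/16846 = $1015.43
Bob: $4427 × 6885/16846 = $1809.33
Carol: $4427 × 6097/16846 = $1602.24
= Alice: $1015.43, Bob: $1809.33, Carol: $1602.24

Alice: $1015.43, Bob: $1809.33, Carol: $1602.24


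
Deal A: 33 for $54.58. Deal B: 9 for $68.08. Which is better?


Deal A: $54.58/33 = $1.6539/unit
Deal B: $68.08/9 = $7.5644/unit
A is cheaper per unit
= Deal A

Deal A


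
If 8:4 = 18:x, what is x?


Cross multiply: 8 × x = 4 × 18
8x = 72
x = 72 / 8
= 9.00

9.00


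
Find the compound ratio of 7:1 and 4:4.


Compound ratio = (7×4) : (1×4)
= 28:4
GCD = 4
= 7:1

7:1


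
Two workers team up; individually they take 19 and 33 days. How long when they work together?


Rate of A = 1/19 per day
Rate of B = 1/33 per day
Combined rate = 1/19 + 1/33 = 52/627 ≈ 0.0829 per day
Days = 1 / combined rate = 627/52
≈ 12.06 days

12.06 days


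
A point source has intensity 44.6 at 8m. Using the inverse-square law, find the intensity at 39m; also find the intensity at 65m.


I₁d₁² = I₂d₂²
I at 39m = 44.6 × (8/39)² = 44.6 × 64/1521 = 2854.4/1521 ≈ 1.8767
I at 65m = 44.6 × (8/65)² = 44.6 × 64/4225 = 2854.4/4225 ≈ 0.6756
= 1.8767 and 0.6756

1.8767 and 0.6756


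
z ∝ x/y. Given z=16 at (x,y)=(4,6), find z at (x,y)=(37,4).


z = k·x/y
Solve for k using the known point: k = z·y/x = 16×6/4 = 96/4 = 24.0000
Now evaluate at x=37, y=4:
z = k × 37 / 4 = (96 × 37) / (4 × 4) = 3552/16
= 222.0000

222.0000


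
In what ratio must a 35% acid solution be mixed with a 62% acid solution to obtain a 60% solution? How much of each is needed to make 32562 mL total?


Let x parts of 35% mix with y parts of 62%.
35x + 62y = 60(x + y)
35x + 62y = 60x + 60y
x(35 - 60) = y(60 - 62)
x/y = (62 - 60)/(60 - 35) = 2/25
Simplify: 2:25
Total parts = 27; one part = 32562/27 = 1206.00 mL
35% solution: 2×1206.00 = 2412.00 mL
62% solution: 25×1206.00 = 30150.00 mL
= ratio 2:25; 2412.00 mL and 30150.00 mL

ratio 2:25; 2412.00 mL and 30150.00 mL


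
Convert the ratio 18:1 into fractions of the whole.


Total parts = 18 + 1 = 19
First part: 18/19 = 18/19
Second part: 1/19 = 1/19
= 18/19 and 1/19

18/19 and 1/19


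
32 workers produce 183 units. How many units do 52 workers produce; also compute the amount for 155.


Direct proportion: y/x = constant
k = 183/32 ≈ 5.7188
y at x=52: k × 52 = 183 × 52 / 32 = 9516/32 ≈ 297.38
y at x=155: k × 155 = 183 × 155 / 32 = 28365/32 ≈ 886.41
= 297.38 and 886.41

297.38 and 886.41


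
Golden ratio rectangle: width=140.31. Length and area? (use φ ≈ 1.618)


φ = (1 + √5) / 2 ≈ 1.618
Length = width × φ = 140.31 × 1.618 = 227.02158
≈ 227.02
Area = width × length = 140.31 × 227.02158 = 31853.3978898 ≈ 31853.40
= Length: 227.02, Area: 31853.40

Length: 227.02, Area: 31853.40


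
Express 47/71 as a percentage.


Percentage = (part / whole) × 100
= (47 / 71) × 100
≈ 66.20%

66.20%


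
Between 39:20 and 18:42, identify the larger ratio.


39/20 = 1.9500
18/42 = 0.4286
1.9500 > 0.4286, so 39:20 is greater
= 39:20

39:20


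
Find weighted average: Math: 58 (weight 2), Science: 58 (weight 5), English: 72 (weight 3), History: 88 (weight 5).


Numerator = 58×2 + 58×5 + 72×3 + 88×5
= 116 + 290 + 216 + 440
= 1062
Total weight = 15
Weighted avg = 1062/15
= 70.80

70.80


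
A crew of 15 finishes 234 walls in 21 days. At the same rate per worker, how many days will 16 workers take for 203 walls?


Days ∝ work / workers, so d₂ = d₁ × (m₁/m₂) × (w₂/w₁)
Workers factor (inverse): 15/16 = 0.9375
Work factor (direct): 203/234 ≈ 0.8675
d₂ = 21 × 15/16 × 203/234 = (21 × 15 × 203) / (16 × 234) = 63945/3744
≈ 17.08 days

17.08 days


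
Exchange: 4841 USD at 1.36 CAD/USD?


Amount × rate = 4841 × 1.36
= 6583.76 CAD

6583.76 CAD


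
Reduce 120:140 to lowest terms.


GCD(120, 140) = 20
120/20 : 140/20
= 6:7

6:7


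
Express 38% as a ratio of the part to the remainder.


38% means 38 parts out of 100; remainder = 62
Part : remainder = 38:62
GCD = 2
= 19:31

19:31


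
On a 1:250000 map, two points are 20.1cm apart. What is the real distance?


Real distance = map distance × scale
= 20.1cm × 250000
= 5025000 cm = 50250.0 m
= 50.250 km

50.250 km


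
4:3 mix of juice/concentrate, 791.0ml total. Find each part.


Total parts = 4 + 3 = 7
juice: 791.0 × 4/7 = 452.0ml
concentrate: 791.0 × 3/7 = 339.0ml
= 452.0ml and 339.0ml

452.0ml and 339.0ml


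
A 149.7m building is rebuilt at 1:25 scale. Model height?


Model size = real / scale
= 149.7 / 25
= 5.9880 m

5.9880 m


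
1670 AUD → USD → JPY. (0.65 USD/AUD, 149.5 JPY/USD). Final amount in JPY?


Step 1: 1670 AUD × 0.65 = 1085.50 USD
Step 2: 1085.50 USD × 149.5 = 162282.25 JPY
Implied rate AUD→JPY = 0.65 × 149.5 = 97.1750
= 162282.25 JPY

162282.25 JPY


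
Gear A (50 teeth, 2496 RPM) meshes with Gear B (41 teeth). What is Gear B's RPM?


Gear ratio = 50:41 = 50:41
RPM_B = RPM_A × (teeth_A / teeth_B)
= 2496 × (50/41)
= 3043.9 RPM

3043.9 RPM


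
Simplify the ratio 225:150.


GCD(225, 150) = 75
225/75 : 150/75
= 3:2

3:2


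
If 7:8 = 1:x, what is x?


Cross multiply: 7 × x = 8 × 1
7x = 8
x = 8 / 7
= 1.14

1.14


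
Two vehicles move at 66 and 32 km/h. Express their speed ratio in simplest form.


Ratio = 66:32
GCD = 2
Simplified = 33:16
Time ratio (same distance) = 16:33
Speed ratio = 33:16

33:16


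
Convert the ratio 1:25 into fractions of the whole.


Total parts = 1 + 25 = 26
First part: 1/26 = 1/26
Second part: 25/26 = 25/26
= 1/26 and 25/26

1/26 and 25/26


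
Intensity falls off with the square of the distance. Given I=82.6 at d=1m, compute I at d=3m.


I₁d₁² = I₂d₂²
I₂ = I₁ × (d₁/d₂)²
= 82.6 × (1/3)²
= 82.6 × 1/9
= 82.6/9
≈ 9.1778

9.1778


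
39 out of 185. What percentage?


Percentage = (part / whole) × 100
= (39 / 185) × 100
≈ 21.08%

21.08%


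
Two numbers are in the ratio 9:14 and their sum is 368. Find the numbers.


Let A = 9k, B = 14k.
9k + 14k = 368
23k = 368 → k = 368/23 = 16
A = 9×16 = 144, B = 14×16 = 224
= A = 144, B = 224

A = 144, B = 224


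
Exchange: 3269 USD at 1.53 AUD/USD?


Amount × rate = 3269 × 1.53
= 5001.57 AUD

5001.57 AUD


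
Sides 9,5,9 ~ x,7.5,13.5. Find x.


Scale factor = 7.5/5 = 1.5
Missing side = 9 × 1.5
= 13.5

13.5


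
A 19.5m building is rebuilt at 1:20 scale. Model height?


Model size = real / scale
= 19.5 / 20
= 0.9750 m

0.9750 m


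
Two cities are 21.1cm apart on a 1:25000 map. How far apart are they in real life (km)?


Real distance = map distance × scale
= 21.1cm × 25000
= 527500 cm = 5275.0 m
= 5.275 km

5.275 km


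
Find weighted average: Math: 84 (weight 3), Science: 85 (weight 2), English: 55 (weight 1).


Numerator = 84×3 + 85×2 + 55×1
= 252 + 170 + 55
= 477
Total weight = 6
Weighted avg = 477/6
= 79.50

79.50


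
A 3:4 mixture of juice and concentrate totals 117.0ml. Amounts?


Total parts = 3 + 4 = 7
juice: 117.0 × 3/7 = 50.1ml
concentrate: 117.0 × 4/7 = 66.9ml
= 50.1ml and 66.9ml

50.1ml and 66.9ml


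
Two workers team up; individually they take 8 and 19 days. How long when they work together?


Rate of A = 1/8 per day
Rate of B = 1/19 per day
Combined rate = 1/8 + 1/19 = 27/152 ≈ 0.1776 per day
Days = 1 / combined rate = 152/27
≈ 5.63 days

5.63 days


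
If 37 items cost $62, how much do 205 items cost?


Direct proportion: y/x = constant
k = 62/37 ≈ 1.6757
y₂ = k × 205 = 62 × 205 / 37 = 12710/37
≈ 343.51

343.51


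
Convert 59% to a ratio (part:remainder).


59% means 59 parts out of 100; remainder = 41
Part : remainder = 59:41
GCD = 1
= 59:41

59:41


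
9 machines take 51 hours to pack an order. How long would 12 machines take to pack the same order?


Inverse proportion: x × y = constant
k = 9 × 51 = 459
y₂ = k / 12 = 459 / 12
= 38.25

38.25


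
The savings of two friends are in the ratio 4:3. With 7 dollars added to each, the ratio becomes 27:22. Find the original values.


Let A = 4k, B = 3k.
(4k + 7) / (3k + 7) = 27/22
Cross-multiply: 22(4k + 7) = 27(3k + 7)
88k + 154 = 81k + 189
88k - 81k = 189 - 154
7k = 35
k = 35/7 = 5
A = 4×5 = 20, B = 3×5 = 15
= A = 20, B = 15

A = 20, B = 15


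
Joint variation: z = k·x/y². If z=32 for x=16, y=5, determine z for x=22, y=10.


z = k·x/y²
Solve for k using the known point: k = z·y²/x = 32×25/16 = 800/16 = 50.0000
Now evaluate at x=22, y=10:
z = k × 22 / 100 = (800 × 22) / (16 × 100) = 17600/1600
= 11.0000

11.0000


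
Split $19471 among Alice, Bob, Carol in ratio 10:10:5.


Total parts = 10 + 10 + 5 = 25
Alice: 19471 × 10/25 = 7788.40
Bob: 19471 × 10/25 = 7788.40
Carol: 19471 × 5/25 = 3894.20
= Alice: $7788.40, Bob: $7788.40, Carol: $3894.20

Alice: $7788.40, Bob: $7788.40, Carol: $3894.20


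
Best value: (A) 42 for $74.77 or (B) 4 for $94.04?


Deal A: $74.77/42 = $1.7802/unit
Deal B: $94.04/4 = $23.5100/unit
A is cheaper per unit
= Deal A

Deal A


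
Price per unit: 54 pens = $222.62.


Unit rate = total / quantity
= 222.62 / 54
= $4.12 per unit

$4.12 per unit


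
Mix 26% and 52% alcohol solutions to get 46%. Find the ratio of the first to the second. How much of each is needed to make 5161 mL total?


Let x parts of 26% mix with y parts of 52%.
26x + 52y = 46(x + y)
26x + 52y = 46x + 46y
x(26 - 46) = y(46 - 52)
x/y = (52 - 46)/(46 - 26) = 6/20
Simplify: 3:10
Total parts = 13; one part = 5161/13 = 397.00 mL
26% solution: 3×397.00 = 1191.00 mL
52% solution: 10×397.00 = 3970.00 mL
= ratio 3:10; 1191.00 mL and 3970.00 mL

ratio 3:10; 1191.00 mL and 3970.00 mL


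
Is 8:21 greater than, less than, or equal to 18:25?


8/21 = 0.3810
18/25 = 0.7200
0.3810 < 0.7200, so 8:21 is less
= less than

less than


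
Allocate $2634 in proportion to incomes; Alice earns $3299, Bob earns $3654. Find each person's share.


Total income = 3299 + 3654 = $6953
Alice: $2634 × 3299/6953 = $1249.76
Bob: $2634 × 3654/6953 = $1384.24
= Alice: $1249.76, Bob: $1384.24

Alice: $1249.76, Bob: $1384.24


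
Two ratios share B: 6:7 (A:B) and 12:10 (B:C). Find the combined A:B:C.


Match B: multiply A:B by 12 → 72:84
Multiply B:C by 7 → 84:70
Combined: 72:84:70
GCD = 2
= 36:42:35

36:42:35


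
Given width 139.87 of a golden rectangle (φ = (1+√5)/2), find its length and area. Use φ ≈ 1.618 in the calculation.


φ = (1 + √5) / 2 ≈ 1.618
Length = width × φ = 139.87 × 1.618 = 226.30966
≈ 226.31
Area = width × length = 139.87 × 226.30966 = 31653.9321442 ≈ 31653.93
= Length: 226.31, Area: 31653.93

Length: 226.31, Area: 31653.93


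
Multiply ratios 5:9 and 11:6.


Compound ratio = (5×11) : (9×6)
= 55:54
GCD = 1
= 55:54

55:54


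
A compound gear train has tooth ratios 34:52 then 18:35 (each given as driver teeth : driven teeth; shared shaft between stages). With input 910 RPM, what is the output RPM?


Stage 1: RPM_B = RPM_A × t_A/t_B = 910 × 34/52 = 30940/52 = 595.00
B and C share a shaft → RPM_C = RPM_B
Stage 2: RPM_D = RPM_C × t_C/t_D = RPM_A × (t_A×t_C)/(t_B×t_D)
Overall ratio = (34×18)/(52×35) = 612/1820
RPM_D = 910 × 612/1820 = 556920/1820
= 306.00 RPM

306.00 RPM


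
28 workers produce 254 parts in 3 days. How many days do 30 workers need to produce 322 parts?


Days ∝ work / workers, so d₂ = d₁ × (m₁/m₂) × (w₂/w₁)
Workers factor (inverse): 28/30 ≈ 0.9333
Work factor (direct): 322/254 ≈ 1.2677
d₂ = 3 × 28/30 × 322/254 = (3 × 28 × 322) / (30 × 254) = 27048/7620
≈ 3.55 days

3.55 days


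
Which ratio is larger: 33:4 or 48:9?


33/4 = 8.2500
48/9 = 5.3333
8.2500 > 5.3333, so 33:4 is greater
= 33:4

33:4


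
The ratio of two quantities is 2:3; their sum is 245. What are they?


Let A = 2k, B = 3k.
2k + 3k = 245
5k = 245 → k = 245/5 = 49
A = 2×49 = 98, B = 3×49 = 147
= A = 98, B = 147

A = 98, B = 147
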